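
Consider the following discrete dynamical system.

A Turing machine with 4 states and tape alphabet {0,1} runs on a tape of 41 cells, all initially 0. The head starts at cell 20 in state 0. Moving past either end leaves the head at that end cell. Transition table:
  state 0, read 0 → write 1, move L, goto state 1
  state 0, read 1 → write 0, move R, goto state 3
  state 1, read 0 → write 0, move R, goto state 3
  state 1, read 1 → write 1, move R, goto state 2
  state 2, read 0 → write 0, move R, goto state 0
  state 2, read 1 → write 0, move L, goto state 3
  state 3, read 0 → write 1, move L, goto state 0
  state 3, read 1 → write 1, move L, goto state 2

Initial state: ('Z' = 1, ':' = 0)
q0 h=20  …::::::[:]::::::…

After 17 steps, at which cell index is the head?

21

gen 0: q0 h=20  …::::::[:]::::::…
gen 1: q1 h=19  …::::::[:]Z:::::…
gen 2: q3 h=20  …::::::[Z]::::::…
gen 3: q2 h=19  …::::::[:]Z:::::…
gen 4: q0 h=20  …::::::[Z]::::::…
gen 5: q3 h=21  …::::::[:]::::::…
gen 6: q0 h=20  …::::::[:]Z:::::…
gen 7: q1 h=19  …::::::[:]ZZ::::…
gen 8: q3 h=20  …::::::[Z]Z:::::…
gen 9: q2 h=19  …::::::[:]ZZ::::…
gen 10: q0 h=20  …::::::[Z]Z:::::…
gen 11: q3 h=21  …::::::[Z]::::::…
gen 12: q2 h=20  …::::::[:]Z:::::…
gen 13: q0 h=21  …::::::[Z]::::::…
gen 14: q3 h=22  …::::::[:]::::::…
gen 15: q0 h=21  …::::::[:]Z:::::…
gen 16: q1 h=20  …::::::[:]ZZ::::…
gen 17: q3 h=21  …::::::[Z]Z:::::…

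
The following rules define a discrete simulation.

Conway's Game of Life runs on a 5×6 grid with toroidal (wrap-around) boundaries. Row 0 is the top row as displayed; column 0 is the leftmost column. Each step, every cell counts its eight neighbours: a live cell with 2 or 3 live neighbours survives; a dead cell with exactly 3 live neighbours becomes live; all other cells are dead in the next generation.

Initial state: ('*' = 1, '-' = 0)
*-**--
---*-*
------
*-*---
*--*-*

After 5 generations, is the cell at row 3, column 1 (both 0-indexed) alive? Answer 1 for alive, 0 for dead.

0

[0] *-**--
---*-*
------
*-*---
*--*-*
[1] ****--
--***-
------
**---*
*--***
[2] *-----
----*-
******
-*----
---*--
[3] ------
--*-*-
******
-*---*
------
[4] ------
*-*-*-
------
-*-*-*
------
[5] ------
------
******
------
------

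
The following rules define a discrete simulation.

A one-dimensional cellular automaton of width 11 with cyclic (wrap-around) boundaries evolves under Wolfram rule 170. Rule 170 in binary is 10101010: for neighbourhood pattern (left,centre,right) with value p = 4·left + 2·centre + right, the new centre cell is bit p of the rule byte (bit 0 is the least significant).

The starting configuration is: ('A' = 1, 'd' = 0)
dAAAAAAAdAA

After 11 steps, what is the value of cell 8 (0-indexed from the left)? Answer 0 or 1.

0) dAAAAAAAdAA
1) AAAAAAAdAAd
2) AAAAAAdAAdA
3) AAAAAdAAdAA
4) AAAAdAAdAAA
5) AAAdAAdAAAA
6) AAdAAdAAAAA
7) AdAAdAAAAAA
8) dAAdAAAAAAA
9) AAdAAAAAAAd
10) AdAAAAAAAdA
11) dAAAAAAAdAA

0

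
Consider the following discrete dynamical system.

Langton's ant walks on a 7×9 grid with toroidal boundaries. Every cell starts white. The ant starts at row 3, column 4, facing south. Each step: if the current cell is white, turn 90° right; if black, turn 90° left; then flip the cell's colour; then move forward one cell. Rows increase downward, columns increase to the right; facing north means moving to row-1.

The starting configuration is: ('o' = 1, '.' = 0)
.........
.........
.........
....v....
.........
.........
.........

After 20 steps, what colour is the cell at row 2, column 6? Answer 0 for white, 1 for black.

0

step 0: .........
.........
.........
....v....
.........
.........
.........
step 1: .........
.........
.........
...<o....
.........
.........
.........
step 2: .........
.........
...^.....
...oo....
.........
.........
.........
step 3: .........
.........
...o>....
...oo....
.........
.........
.........
step 4: .........
.........
...oo....
...ov....
.........
.........
.........
step 5: .........
.........
...oo....
...o.>...
.........
.........
.........
step 6: .........
.........
...oo....
...o.o...
.....v...
.........
.........
step 7: .........
.........
...oo....
...o.o...
....<o...
.........
.........
step 8: .........
.........
...oo....
...o^o...
....oo...
.........
.........
step 9: .........
.........
...oo....
...oo>...
....oo...
.........
.........
step 10: .........
.........
...oo^...
...oo....
....oo...
.........
.........
step 11: .........
.........
...ooo>..
...oo....
....oo...
.........
.........
step 12: .........
.........
...oooo..
...oo.v..
....oo...
.........
.........
step 13: .........
.........
...oooo..
...oo<o..
....oo...
.........
.........
step 14: .........
.........
...oo^o..
...oooo..
....oo...
.........
.........
step 15: .........
.........
...o<.o..
...oooo..
....oo...
.........
.........
step 16: .........
.........
...o..o..
...ovoo..
....oo...
.........
.........
step 17: .........
.........
...o..o..
...o.>o..
....oo...
.........
.........
step 18: .........
.........
...o.^o..
...o..o..
....oo...
.........
.........
step 19: .........
.........
...o.o>..
...o..o..
....oo...
.........
.........
step 20: .........
......^..
...o.o...
...o..o..
....oo...
.........
.........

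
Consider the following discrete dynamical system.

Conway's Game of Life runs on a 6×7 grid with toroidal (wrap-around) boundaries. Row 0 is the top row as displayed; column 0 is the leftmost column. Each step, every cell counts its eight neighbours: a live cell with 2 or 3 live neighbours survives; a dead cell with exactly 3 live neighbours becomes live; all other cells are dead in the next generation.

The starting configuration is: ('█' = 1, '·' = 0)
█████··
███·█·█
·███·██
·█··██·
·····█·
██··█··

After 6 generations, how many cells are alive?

k=0  █████··
███·█·█
·███·██
·█··██·
·····█·
██··█··
k=1  ····█··
·······
·······
██·█···
██···██
█···███
k=2  ····█·█
·······
·······
·██····
··█····
·█··█··
k=3  ·····█·
·······
·······
·██····
··██···
···█·█·
k=4  ····█··
·······
·······
·███···
·█·██··
··██···
k=5  ···█···
·······
··█····
·█·██··
·█··█··
··█····
k=6  ·······
·······
··██···
·█·██··
·█··█··
··██···

9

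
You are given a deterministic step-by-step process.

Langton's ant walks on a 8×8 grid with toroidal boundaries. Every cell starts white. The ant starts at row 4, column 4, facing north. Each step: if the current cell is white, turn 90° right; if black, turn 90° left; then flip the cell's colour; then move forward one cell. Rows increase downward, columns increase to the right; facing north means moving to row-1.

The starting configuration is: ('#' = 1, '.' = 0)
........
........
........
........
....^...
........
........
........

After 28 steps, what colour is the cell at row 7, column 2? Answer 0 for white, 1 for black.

gen 0: ........
........
........
........
....^...
........
........
........
gen 1: ........
........
........
........
....#>..
........
........
........
gen 2: ........
........
........
........
....##..
.....v..
........
........
gen 3: ........
........
........
........
....##..
....<#..
........
........
gen 4: ........
........
........
........
....^#..
....##..
........
........
gen 5: ........
........
........
........
...<.#..
....##..
........
........
gen 6: ........
........
........
...^....
...#.#..
....##..
........
........
gen 7: ........
........
........
...#>...
...#.#..
....##..
........
........
gen 8: ........
........
........
...##...
...#v#..
....##..
........
........
gen 9: ........
........
........
...##...
...<##..
....##..
........
........
gen 10: ........
........
........
...##...
....##..
...v##..
........
........
gen 11: ........
........
........
...##...
....##..
..<###..
........
........
gen 12: ........
........
........
...##...
..^.##..
..####..
........
........
gen 13: ........
........
........
...##...
..#>##..
..####..
........
........
gen 14: ........
........
........
...##...
..####..
..#v##..
........
........
gen 15: ........
........
........
...##...
..####..
..#.>#..
........
........
gen 16: ........
........
........
...##...
..##^#..
..#..#..
........
........
gen 17: ........
........
........
...##...
..#<.#..
..#..#..
........
........
gen 18: ........
........
........
...##...
..#..#..
..#v.#..
........
........
gen 19: ........
........
........
...##...
..#..#..
..<#.#..
........
........
gen 20: ........
........
........
...##...
..#..#..
...#.#..
..v.....
........
gen 21: ........
........
........
...##...
..#..#..
...#.#..
.<#.....
........
gen 22: ........
........
........
...##...
..#..#..
.^.#.#..
.##.....
........
gen 23: ........
........
........
...##...
..#..#..
.#>#.#..
.##.....
........
gen 24: ........
........
........
...##...
..#..#..
.###.#..
.#v.....
........
gen 25: ........
........
........
...##...
..#..#..
.###.#..
.#.>....
........
gen 26: ........
........
........
...##...
..#..#..
.###.#..
.#.#....
...v....
gen 27: ........
........
........
...##...
..#..#..
.###.#..
.#.#....
..<#....
gen 28: ........
........
........
...##...
..#..#..
.###.#..
.#^#....
..##....

1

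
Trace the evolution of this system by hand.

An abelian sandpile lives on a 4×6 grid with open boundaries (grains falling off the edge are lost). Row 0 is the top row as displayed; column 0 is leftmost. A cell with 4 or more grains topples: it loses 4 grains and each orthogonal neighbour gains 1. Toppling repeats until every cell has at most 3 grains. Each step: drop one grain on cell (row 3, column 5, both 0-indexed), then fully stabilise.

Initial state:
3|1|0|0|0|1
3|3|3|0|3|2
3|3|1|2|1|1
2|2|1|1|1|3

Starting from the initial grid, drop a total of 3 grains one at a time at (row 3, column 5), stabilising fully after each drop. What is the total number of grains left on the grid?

41

[0] 3|1|0|0|0|1
3|3|3|0|3|2
3|3|1|2|1|1
2|2|1|1|1|3
[1] 3|1|0|0|0|1
3|3|3|0|3|2
3|3|1|2|1|2
2|2|1|1|2|0
[2] 3|1|0|0|0|1
3|3|3|0|3|2
3|3|1|2|1|2
2|2|1|1|2|1
[3] 3|1|0|0|0|1
3|3|3|0|3|2
3|3|1|2|1|2
2|2|1|1|2|2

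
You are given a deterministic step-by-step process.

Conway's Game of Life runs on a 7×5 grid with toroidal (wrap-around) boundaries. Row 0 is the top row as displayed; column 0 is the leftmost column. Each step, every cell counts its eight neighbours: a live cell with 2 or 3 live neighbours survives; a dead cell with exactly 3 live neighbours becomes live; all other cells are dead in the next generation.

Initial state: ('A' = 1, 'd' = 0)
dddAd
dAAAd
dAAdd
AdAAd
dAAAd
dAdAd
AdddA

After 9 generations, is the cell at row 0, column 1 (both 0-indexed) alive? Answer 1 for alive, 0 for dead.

0

t=0: dddAd
dAAAd
dAAdd
AdAAd
dAAAd
dAdAd
AdddA
t=1: AAdAd
dAdAd
AdddA
AdddA
Adddd
dAdAd
AdAAA
t=2: ddddd
dAdAd
dAdAd
dAddd
AAddd
dAdAd
ddddd
t=3: ddddd
ddddd
AAddd
dAddd
AAddd
AAAdd
ddddd
t=4: ddddd
ddddd
AAddd
ddAdd
ddddd
AdAdd
dAddd
t=5: ddddd
ddddd
dAddd
dAddd
dAddd
dAddd
dAddd
t=6: ddddd
ddddd
ddddd
AAAdd
AAAdd
AAAdd
ddddd
t=7: ddddd
ddddd
dAddd
AdAdd
dddAA
AdAdd
dAddd
t=8: ddddd
ddddd
dAddd
AAAAA
AdAAA
AAAAA
dAddd
t=9: ddddd
ddddd
dAdAA
ddddd
ddddd
ddddd
dAdAA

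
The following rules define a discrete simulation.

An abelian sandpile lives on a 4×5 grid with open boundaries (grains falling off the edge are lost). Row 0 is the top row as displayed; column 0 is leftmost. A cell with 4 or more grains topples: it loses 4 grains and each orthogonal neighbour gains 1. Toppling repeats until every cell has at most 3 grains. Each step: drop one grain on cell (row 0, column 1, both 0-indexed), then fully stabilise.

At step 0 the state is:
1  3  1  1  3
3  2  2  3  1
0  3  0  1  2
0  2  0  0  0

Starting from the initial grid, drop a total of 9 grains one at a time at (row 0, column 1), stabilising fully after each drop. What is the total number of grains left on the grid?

29

k=0  1  3  1  1  3
3  2  2  3  1
0  3  0  1  2
0  2  0  0  0
k=1  2  0  2  1  3
3  3  2  3  1
0  3  0  1  2
0  2  0  0  0
k=2  2  1  2  1  3
3  3  2  3  1
0  3  0  1  2
0  2  0  0  0
k=3  2  2  2  1  3
3  3  2  3  1
0  3  0  1  2
0  2  0  0  0
k=4  2  3  2  1  3
3  3  2  3  1
0  3  0  1  2
0  2  0  0  0
k=5  0  2  3  1  3
1  2  3  3  1
2  0  1  1  2
0  3  0  0  0
k=6  0  3  3  1  3
1  2  3  3  1
2  0  1  1  2
0  3  0  0  0
k=7  1  2  1  3  3
2  0  2  0  2
2  1  2  2  2
0  3  0  0  0
k=8  1  3  1  3  3
2  0  2  0  2
2  1  2  2  2
0  3  0  0  0
k=9  2  0  2  3  3
2  1  2  0  2
2  1  2  2  2
0  3  0  0  0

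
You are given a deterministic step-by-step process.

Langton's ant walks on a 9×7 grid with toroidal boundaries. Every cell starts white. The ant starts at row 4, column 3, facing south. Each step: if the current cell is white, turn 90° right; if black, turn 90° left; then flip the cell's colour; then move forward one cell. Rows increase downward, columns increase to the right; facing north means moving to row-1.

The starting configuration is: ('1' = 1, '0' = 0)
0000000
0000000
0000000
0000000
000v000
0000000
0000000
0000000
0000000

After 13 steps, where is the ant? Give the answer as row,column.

4,4

[0] 0000000
0000000
0000000
0000000
000v000
0000000
0000000
0000000
0000000
[1] 0000000
0000000
0000000
0000000
00<1000
0000000
0000000
0000000
0000000
[2] 0000000
0000000
0000000
00^0000
0011000
0000000
0000000
0000000
0000000
[3] 0000000
0000000
0000000
001>000
0011000
0000000
0000000
0000000
0000000
[4] 0000000
0000000
0000000
0011000
001v000
0000000
0000000
0000000
0000000
[5] 0000000
0000000
0000000
0011000
0010>00
0000000
0000000
0000000
0000000
[6] 0000000
0000000
0000000
0011000
0010100
0000v00
0000000
0000000
0000000
[7] 0000000
0000000
0000000
0011000
0010100
000<100
0000000
0000000
0000000
[8] 0000000
0000000
0000000
0011000
001^100
0001100
0000000
0000000
0000000
[9] 0000000
0000000
0000000
0011000
0011>00
0001100
0000000
0000000
0000000
[10] 0000000
0000000
0000000
0011^00
0011000
0001100
0000000
0000000
0000000
[11] 0000000
0000000
0000000
00111>0
0011000
0001100
0000000
0000000
0000000
[12] 0000000
0000000
0000000
0011110
00110v0
0001100
0000000
0000000
0000000
[13] 0000000
0000000
0000000
0011110
0011<10
0001100
0000000
0000000
0000000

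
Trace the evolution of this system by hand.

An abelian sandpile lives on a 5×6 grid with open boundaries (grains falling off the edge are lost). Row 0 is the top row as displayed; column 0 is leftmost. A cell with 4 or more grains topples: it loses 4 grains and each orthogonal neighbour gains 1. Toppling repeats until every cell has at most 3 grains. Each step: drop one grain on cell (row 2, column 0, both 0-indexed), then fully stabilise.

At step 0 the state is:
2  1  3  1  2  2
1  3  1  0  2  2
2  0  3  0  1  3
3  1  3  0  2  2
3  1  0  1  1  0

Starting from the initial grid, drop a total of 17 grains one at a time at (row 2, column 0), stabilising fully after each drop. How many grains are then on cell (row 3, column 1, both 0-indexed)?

step 0: 2  1  3  1  2  2
1  3  1  0  2  2
2  0  3  0  1  3
3  1  3  0  2  2
3  1  0  1  1  0
step 1: 2  1  3  1  2  2
1  3  1  0  2  2
3  0  3  0  1  3
3  1  3  0  2  2
3  1  0  1  1  0
step 2: 2  1  3  1  2  2
2  3  1  0  2  2
1  1  3  0  1  3
1  2  3  0  2  2
0  2  0  1  1  0
step 3: 2  1  3  1  2  2
2  3  1  0  2  2
2  1  3  0  1  3
1  2  3  0  2  2
0  2  0  1  1  0
step 4: 2  1  3  1  2  2
2  3  1  0  2  2
3  1  3  0  1  3
1  2  3  0  2  2
0  2  0  1  1  0
step 5: 2  1  3  1  2  2
3  3  1  0  2  2
0  2  3  0  1  3
2  2  3  0  2  2
0  2  0  1  1  0
step 6: 2  1  3  1  2  2
3  3  1  0  2  2
1  2  3  0  1  3
2  2  3  0  2  2
0  2  0  1  1  0
step 7: 2  1  3  1  2  2
3  3  1  0  2  2
2  2  3  0  1  3
2  2  3  0  2  2
0  2  0  1  1  0
step 8: 2  1  3  1  2  2
3  3  1  0  2  2
3  2  3  0  1  3
2  2  3  0  2  2
0  2  0  1  1  0
step 9: 3  2  3  1  2  2
1  1  3  0  2  2
3  2  1  1  1  3
0  1  1  1  2  2
1  3  1  1  1  0
step 10: 3  2  3  1  2  2
2  1  3  0  2  2
0  3  1  1  1  3
1  1  1  1  2  2
1  3  1  1  1  0
step 11: 3  2  3  1  2  2
2  1  3  0  2  2
1  3  1  1  1  3
1  1  1  1  2  2
1  3  1  1  1  0
step 12: 3  2  3  1  2  2
2  1  3  0  2  2
2  3  1  1  1  3
1  1  1  1  2  2
1  3  1  1  1  0
step 13: 3  2  3  1  2  2
2  1  3  0  2  2
3  3  1  1  1  3
1  1  1  1  2  2
1  3  1  1  1  0
step 14: 3  2  3  1  2  2
3  2  3  0  2  2
1  0  2  1  1  3
2  2  1  1  2  2
1  3  1  1  1  0
step 15: 3  2  3  1  2  2
3  2  3  0  2  2
2  0  2  1  1  3
2  2  1  1  2  2
1  3  1  1  1  0
step 16: 3  2  3  1  2  2
3  2  3  0  2  2
3  0  2  1  1  3
2  2  1  1  2  2
1  3  1  1  1  0
step 17: 0  3  3  1  2  2
1  3  3  0  2  2
1  1  2  1  1  3
3  2  1  1  2  2
1  3  1  1  1  0

2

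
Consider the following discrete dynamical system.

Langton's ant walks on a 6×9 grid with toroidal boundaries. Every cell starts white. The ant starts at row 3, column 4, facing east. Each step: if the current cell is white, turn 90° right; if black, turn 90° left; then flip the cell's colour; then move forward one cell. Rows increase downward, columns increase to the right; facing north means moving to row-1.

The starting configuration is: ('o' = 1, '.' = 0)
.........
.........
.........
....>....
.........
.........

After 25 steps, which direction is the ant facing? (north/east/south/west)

k=0  .........
.........
.........
....>....
.........
.........
k=1  .........
.........
.........
....o....
....v....
.........
k=2  .........
.........
.........
....o....
...<o....
.........
k=3  .........
.........
.........
...^o....
...oo....
.........
k=4  .........
.........
.........
...o>....
...oo....
.........
k=5  .........
.........
....^....
...o.....
...oo....
.........
k=6  .........
.........
....o>...
...o.....
...oo....
.........
k=7  .........
.........
....oo...
...o.v...
...oo....
.........
k=8  .........
.........
....oo...
...o<o...
...oo....
.........
k=9  .........
.........
....^o...
...ooo...
...oo....
.........
k=10  .........
.........
...<.o...
...ooo...
...oo....
.........
k=11  .........
...^.....
...o.o...
...ooo...
...oo....
.........
k=12  .........
...o>....
...o.o...
...ooo...
...oo....
.........
k=13  .........
...oo....
...ovo...
...ooo...
...oo....
.........
k=14  .........
...oo....
...<oo...
...ooo...
...oo....
.........
k=15  .........
...oo....
....oo...
...voo...
...oo....
.........
k=16  .........
...oo....
....oo...
....>o...
...oo....
.........
k=17  .........
...oo....
....^o...
.....o...
...oo....
.........
k=18  .........
...oo....
...<.o...
.....o...
...oo....
.........
k=19  .........
...^o....
...o.o...
.....o...
...oo....
.........
k=20  .........
..<.o....
...o.o...
.....o...
...oo....
.........
k=21  ..^......
..o.o....
...o.o...
.....o...
...oo....
.........
k=22  ..o>.....
..o.o....
...o.o...
.....o...
...oo....
.........
k=23  ..oo.....
..ovo....
...o.o...
.....o...
...oo....
.........
k=24  ..oo.....
..<oo....
...o.o...
.....o...
...oo....
.........
k=25  ..oo.....
...oo....
..vo.o...
.....o...
...oo....
.........

south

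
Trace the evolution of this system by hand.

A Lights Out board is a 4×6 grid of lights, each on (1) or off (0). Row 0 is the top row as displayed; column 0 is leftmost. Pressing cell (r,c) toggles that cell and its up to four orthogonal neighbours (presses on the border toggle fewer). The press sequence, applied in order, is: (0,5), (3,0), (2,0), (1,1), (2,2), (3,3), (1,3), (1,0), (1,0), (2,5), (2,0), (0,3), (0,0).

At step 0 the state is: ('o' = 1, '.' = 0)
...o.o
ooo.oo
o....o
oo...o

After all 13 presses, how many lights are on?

10

gen 0: ...o.o
ooo.oo
o....o
oo...o
gen 1: ...oo.
ooo.o.
o....o
oo...o
gen 2: ...oo.
ooo.o.
.....o
.....o
gen 3: ...oo.
.oo.o.
oo...o
o....o
gen 4: .o.oo.
o...o.
o....o
o....o
gen 5: .o.oo.
o.o.o.
oooo.o
o.o..o
gen 6: .o.oo.
o.o.o.
ooo..o
o..ooo
gen 7: .o..o.
o..o..
oooo.o
o..ooo
gen 8: oo..o.
.o.o..
.ooo.o
o..ooo
gen 9: .o..o.
o..o..
oooo.o
o..ooo
gen 10: .o..o.
o..o.o
ooooo.
o..oo.
gen 11: .o..o.
...o.o
..ooo.
...oo.
gen 12: .ooo..
.....o
..ooo.
...oo.
gen 13: o.oo..
o....o
..ooo.
...oo.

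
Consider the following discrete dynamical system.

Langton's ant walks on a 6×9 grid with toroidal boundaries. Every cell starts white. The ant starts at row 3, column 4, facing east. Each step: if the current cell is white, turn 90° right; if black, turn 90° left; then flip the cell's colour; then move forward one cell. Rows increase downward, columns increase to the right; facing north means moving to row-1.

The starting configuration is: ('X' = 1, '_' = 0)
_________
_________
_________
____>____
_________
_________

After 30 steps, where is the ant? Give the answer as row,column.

[0] _________
_________
_________
____>____
_________
_________
[1] _________
_________
_________
____X____
____v____
_________
[2] _________
_________
_________
____X____
___<X____
_________
[3] _________
_________
_________
___^X____
___XX____
_________
[4] _________
_________
_________
___X>____
___XX____
_________
[5] _________
_________
____^____
___X_____
___XX____
_________
[6] _________
_________
____X>___
___X_____
___XX____
_________
[7] _________
_________
____XX___
___X_v___
___XX____
_________
[8] _________
_________
____XX___
___X<X___
___XX____
_________
[9] _________
_________
____^X___
___XXX___
___XX____
_________
[10] _________
_________
___<_X___
___XXX___
___XX____
_________
[11] _________
___^_____
___X_X___
___XXX___
___XX____
_________
[12] _________
___X>____
___X_X___
___XXX___
___XX____
_________
[13] _________
___XX____
___XvX___
___XXX___
___XX____
_________
[14] _________
___XX____
___<XX___
___XXX___
___XX____
_________
[15] _________
___XX____
____XX___
___vXX___
___XX____
_________
[16] _________
___XX____
____XX___
____>X___
___XX____
_________
[17] _________
___XX____
____^X___
_____X___
___XX____
_________
[18] _________
___XX____
___<_X___
_____X___
___XX____
_________
[19] _________
___^X____
___X_X___
_____X___
___XX____
_________
[20] _________
__<_X____
___X_X___
_____X___
___XX____
_________
[21] __^______
__X_X____
___X_X___
_____X___
___XX____
_________
[22] __X>_____
__X_X____
___X_X___
_____X___
___XX____
_________
[23] __XX_____
__XvX____
___X_X___
_____X___
___XX____
_________
[24] __XX_____
__<XX____
___X_X___
_____X___
___XX____
_________
[25] __XX_____
___XX____
__vX_X___
_____X___
___XX____
_________
[26] __XX_____
___XX____
_<XX_X___
_____X___
___XX____
_________
[27] __XX_____
_^_XX____
_XXX_X___
_____X___
___XX____
_________
[28] __XX_____
_X>XX____
_XXX_X___
_____X___
___XX____
_________
[29] __XX_____
_XXXX____
_XvX_X___
_____X___
___XX____
_________
[30] __XX_____
_XXXX____
_X_>_X___
_____X___
___XX____
_________

2,3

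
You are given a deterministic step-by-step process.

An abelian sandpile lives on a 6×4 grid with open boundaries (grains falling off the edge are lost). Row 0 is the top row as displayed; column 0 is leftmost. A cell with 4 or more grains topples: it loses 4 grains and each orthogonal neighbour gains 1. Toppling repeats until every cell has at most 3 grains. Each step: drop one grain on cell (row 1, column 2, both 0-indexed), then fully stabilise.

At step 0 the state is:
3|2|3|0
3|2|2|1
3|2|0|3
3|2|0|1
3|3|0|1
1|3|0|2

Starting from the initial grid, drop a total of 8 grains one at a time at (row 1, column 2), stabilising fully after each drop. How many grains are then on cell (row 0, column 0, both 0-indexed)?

t=0: 3|2|3|0
3|2|2|1
3|2|0|3
3|2|0|1
3|3|0|1
1|3|0|2
t=1: 3|2|3|0
3|2|3|1
3|2|0|3
3|2|0|1
3|3|0|1
1|3|0|2
t=2: 3|3|0|1
3|3|1|2
3|2|1|3
3|2|0|1
3|3|0|1
1|3|0|2
t=3: 3|3|0|1
3|3|2|2
3|2|1|3
3|2|0|1
3|3|0|1
1|3|0|2
t=4: 3|3|0|1
3|3|3|2
3|2|1|3
3|2|0|1
3|3|0|1
1|3|0|2
t=5: 1|1|2|1
2|3|1|3
2|1|3|3
2|1|1|1
1|2|1|1
3|0|1|2
t=6: 1|1|2|1
2|3|2|3
2|1|3|3
2|1|1|1
1|2|1|1
3|0|1|2
t=7: 1|1|2|1
2|3|3|3
2|1|3|3
2|1|1|1
1|2|1|1
3|0|1|2
t=8: 1|2|3|2
3|0|3|1
2|3|1|1
2|1|2|2
1|2|1|1
3|0|1|2

1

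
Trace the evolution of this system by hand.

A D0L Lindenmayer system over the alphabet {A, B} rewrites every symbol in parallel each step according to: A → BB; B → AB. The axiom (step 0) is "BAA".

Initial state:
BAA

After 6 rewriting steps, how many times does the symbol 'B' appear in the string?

127

0) BAA
1) ABBBBB
2) BBABABABABAB
3) ABABBBABBBABBBABBBABBBAB
4) BBABBBABABABBBABABABBBABABABBBABABABBBABABABBBAB
5) ABABBBABABABBBABBBABBBABABABBBABBBABBBABABABBBABBBABBBABABABBBABBBABBBABABABBBABBBABBBABABABBBAB
6) BBABBBABABABBBABBBABBBABABABBBABABABBBABABABBBABBBABBBABAB…ABABABBBABBBABBBABABABBBABABABBBABABABBBABBBABBBABABABBBAB  (len 192)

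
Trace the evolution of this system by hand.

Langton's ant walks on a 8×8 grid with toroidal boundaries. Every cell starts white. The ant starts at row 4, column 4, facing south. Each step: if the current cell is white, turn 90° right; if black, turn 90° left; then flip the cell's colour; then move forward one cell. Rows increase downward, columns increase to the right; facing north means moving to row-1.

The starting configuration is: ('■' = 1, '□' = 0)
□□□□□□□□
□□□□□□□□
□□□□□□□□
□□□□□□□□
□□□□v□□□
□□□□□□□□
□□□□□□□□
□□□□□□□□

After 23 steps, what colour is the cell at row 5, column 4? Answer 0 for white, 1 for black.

step 0: □□□□□□□□
□□□□□□□□
□□□□□□□□
□□□□□□□□
□□□□v□□□
□□□□□□□□
□□□□□□□□
□□□□□□□□
step 1: □□□□□□□□
□□□□□□□□
□□□□□□□□
□□□□□□□□
□□□<■□□□
□□□□□□□□
□□□□□□□□
□□□□□□□□
step 2: □□□□□□□□
□□□□□□□□
□□□□□□□□
□□□^□□□□
□□□■■□□□
□□□□□□□□
□□□□□□□□
□□□□□□□□
step 3: □□□□□□□□
□□□□□□□□
□□□□□□□□
□□□■>□□□
□□□■■□□□
□□□□□□□□
□□□□□□□□
□□□□□□□□
step 4: □□□□□□□□
□□□□□□□□
□□□□□□□□
□□□■■□□□
□□□■v□□□
□□□□□□□□
□□□□□□□□
□□□□□□□□
step 5: □□□□□□□□
□□□□□□□□
□□□□□□□□
□□□■■□□□
□□□■□>□□
□□□□□□□□
□□□□□□□□
□□□□□□□□
step 6: □□□□□□□□
□□□□□□□□
□□□□□□□□
□□□■■□□□
□□□■□■□□
□□□□□v□□
□□□□□□□□
□□□□□□□□
step 7: □□□□□□□□
□□□□□□□□
□□□□□□□□
□□□■■□□□
□□□■□■□□
□□□□<■□□
□□□□□□□□
□□□□□□□□
step 8: □□□□□□□□
□□□□□□□□
□□□□□□□□
□□□■■□□□
□□□■^■□□
□□□□■■□□
□□□□□□□□
□□□□□□□□
step 9: □□□□□□□□
□□□□□□□□
□□□□□□□□
□□□■■□□□
□□□■■>□□
□□□□■■□□
□□□□□□□□
□□□□□□□□
step 10: □□□□□□□□
□□□□□□□□
□□□□□□□□
□□□■■^□□
□□□■■□□□
□□□□■■□□
□□□□□□□□
□□□□□□□□
step 11: □□□□□□□□
□□□□□□□□
□□□□□□□□
□□□■■■>□
□□□■■□□□
□□□□■■□□
□□□□□□□□
□□□□□□□□
step 12: □□□□□□□□
□□□□□□□□
□□□□□□□□
□□□■■■■□
□□□■■□v□
□□□□■■□□
□□□□□□□□
□□□□□□□□
step 13: □□□□□□□□
□□□□□□□□
□□□□□□□□
□□□■■■■□
□□□■■<■□
□□□□■■□□
□□□□□□□□
□□□□□□□□
step 14: □□□□□□□□
□□□□□□□□
□□□□□□□□
□□□■■^■□
□□□■■■■□
□□□□■■□□
□□□□□□□□
□□□□□□□□
step 15: □□□□□□□□
□□□□□□□□
□□□□□□□□
□□□■<□■□
□□□■■■■□
□□□□■■□□
□□□□□□□□
□□□□□□□□
step 16: □□□□□□□□
□□□□□□□□
□□□□□□□□
□□□■□□■□
□□□■v■■□
□□□□■■□□
□□□□□□□□
□□□□□□□□
step 17: □□□□□□□□
□□□□□□□□
□□□□□□□□
□□□■□□■□
□□□■□>■□
□□□□■■□□
□□□□□□□□
□□□□□□□□
step 18: □□□□□□□□
□□□□□□□□
□□□□□□□□
□□□■□^■□
□□□■□□■□
□□□□■■□□
□□□□□□□□
□□□□□□□□
step 19: □□□□□□□□
□□□□□□□□
□□□□□□□□
□□□■□■>□
□□□■□□■□
□□□□■■□□
□□□□□□□□
□□□□□□□□
step 20: □□□□□□□□
□□□□□□□□
□□□□□□^□
□□□■□■□□
□□□■□□■□
□□□□■■□□
□□□□□□□□
□□□□□□□□
step 21: □□□□□□□□
□□□□□□□□
□□□□□□■>
□□□■□■□□
□□□■□□■□
□□□□■■□□
□□□□□□□□
□□□□□□□□
step 22: □□□□□□□□
□□□□□□□□
□□□□□□■■
□□□■□■□v
□□□■□□■□
□□□□■■□□
□□□□□□□□
□□□□□□□□
step 23: □□□□□□□□
□□□□□□□□
□□□□□□■■
□□□■□■<■
□□□■□□■□
□□□□■■□□
□□□□□□□□
□□□□□□□□

1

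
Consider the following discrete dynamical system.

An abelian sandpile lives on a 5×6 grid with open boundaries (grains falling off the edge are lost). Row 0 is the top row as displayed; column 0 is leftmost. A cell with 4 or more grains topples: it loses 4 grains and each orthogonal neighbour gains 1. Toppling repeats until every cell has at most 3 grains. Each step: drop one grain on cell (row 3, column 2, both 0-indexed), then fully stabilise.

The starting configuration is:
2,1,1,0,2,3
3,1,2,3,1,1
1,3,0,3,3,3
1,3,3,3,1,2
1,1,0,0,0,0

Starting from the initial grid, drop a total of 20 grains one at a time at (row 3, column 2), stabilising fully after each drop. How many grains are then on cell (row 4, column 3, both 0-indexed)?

1

step 0: 2,1,1,0,2,3
3,1,2,3,1,1
1,3,0,3,3,3
1,3,3,3,1,2
1,1,0,0,0,0
step 1: 2,1,1,1,2,3
3,2,3,0,3,2
2,0,3,2,1,0
2,1,2,1,3,3
1,2,1,1,0,0
step 2: 2,1,1,1,2,3
3,2,3,0,3,2
2,0,3,2,1,0
2,1,3,1,3,3
1,2,1,1,0,0
step 3: 2,1,2,1,2,3
3,3,0,1,3,2
2,1,1,3,1,0
2,2,1,2,3,3
1,2,2,1,0,0
step 4: 2,1,2,1,2,3
3,3,0,1,3,2
2,1,1,3,1,0
2,2,2,2,3,3
1,2,2,1,0,0
step 5: 2,1,2,1,2,3
3,3,0,1,3,2
2,1,1,3,1,0
2,2,3,2,3,3
1,2,2,1,0,0
step 6: 2,1,2,1,2,3
3,3,0,1,3,2
2,1,2,3,1,0
2,3,0,3,3,3
1,2,3,1,0,0
step 7: 2,1,2,1,2,3
3,3,0,1,3,2
2,1,2,3,1,0
2,3,1,3,3,3
1,2,3,1,0,0
step 8: 2,1,2,1,2,3
3,3,0,1,3,2
2,1,2,3,1,0
2,3,2,3,3,3
1,2,3,1,0,0
step 9: 2,1,2,1,2,3
3,3,0,1,3,2
2,1,2,3,1,0
2,3,3,3,3,3
1,2,3,1,0,0
step 10: 2,1,2,1,2,3
3,3,1,2,3,2
2,3,1,1,3,1
3,2,0,3,1,0
2,0,2,3,1,1
step 11: 2,1,2,1,2,3
3,3,1,2,3,2
2,3,1,1,3,1
3,2,1,3,1,0
2,0,2,3,1,1
step 12: 2,1,2,1,2,3
3,3,1,2,3,2
2,3,1,1,3,1
3,2,2,3,1,0
2,0,2,3,1,1
step 13: 2,1,2,1,2,3
3,3,1,2,3,2
2,3,1,1,3,1
3,2,3,3,1,0
2,0,2,3,1,1
step 14: 2,1,2,1,2,3
3,3,1,2,3,2
2,3,2,2,3,1
3,3,2,1,2,0
2,1,0,1,2,1
step 15: 2,1,2,1,2,3
3,3,1,2,3,2
2,3,2,2,3,1
3,3,3,1,2,0
2,1,0,1,2,1
step 16: 3,2,2,1,2,3
1,1,3,2,3,2
1,3,0,3,3,1
1,2,2,2,2,0
3,2,1,1,2,1
step 17: 3,2,2,1,2,3
1,1,3,2,3,2
1,3,0,3,3,1
1,2,3,2,2,0
3,2,1,1,2,1
step 18: 3,2,2,1,2,3
1,1,3,2,3,2
1,3,1,3,3,1
1,3,0,3,2,0
3,2,2,1,2,1
step 19: 3,2,2,1,2,3
1,1,3,2,3,2
1,3,1,3,3,1
1,3,1,3,2,0
3,2,2,1,2,1
step 20: 3,2,2,1,2,3
1,1,3,2,3,2
1,3,1,3,3,1
1,3,2,3,2,0
3,2,2,1,2,1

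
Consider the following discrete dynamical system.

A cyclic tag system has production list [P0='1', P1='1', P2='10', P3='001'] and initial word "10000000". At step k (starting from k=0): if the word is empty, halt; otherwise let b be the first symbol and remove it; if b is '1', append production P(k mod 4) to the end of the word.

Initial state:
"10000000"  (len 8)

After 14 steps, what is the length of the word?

2

t=0: "10000000"  (len 8)
t=1: "00000001"  (len 8)
t=2: "0000001"  (len 7)
t=3: "000001"  (len 6)
t=4: "00001"  (len 5)
t=5: "0001"  (len 4)
t=6: "001"  (len 3)
t=7: "01"  (len 2)
t=8: "1"  (len 1)
t=9: "1"  (len 1)
t=10: "1"  (len 1)
t=11: "10"  (len 2)
t=12: "0001"  (len 4)
t=13: "001"  (len 3)
t=14: "01"  (len 2)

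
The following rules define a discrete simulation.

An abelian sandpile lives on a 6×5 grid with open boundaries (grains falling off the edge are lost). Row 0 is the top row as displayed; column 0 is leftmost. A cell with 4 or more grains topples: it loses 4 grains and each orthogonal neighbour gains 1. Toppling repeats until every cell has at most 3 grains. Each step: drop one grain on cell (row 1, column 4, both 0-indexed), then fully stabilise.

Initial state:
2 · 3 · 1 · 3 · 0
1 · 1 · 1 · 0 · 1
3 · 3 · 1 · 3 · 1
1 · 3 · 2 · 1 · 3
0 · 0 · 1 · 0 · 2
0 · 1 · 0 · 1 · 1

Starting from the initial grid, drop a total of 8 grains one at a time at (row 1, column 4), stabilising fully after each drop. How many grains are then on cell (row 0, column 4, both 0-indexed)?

t=0: 2 · 3 · 1 · 3 · 0
1 · 1 · 1 · 0 · 1
3 · 3 · 1 · 3 · 1
1 · 3 · 2 · 1 · 3
0 · 0 · 1 · 0 · 2
0 · 1 · 0 · 1 · 1
t=1: 2 · 3 · 1 · 3 · 0
1 · 1 · 1 · 0 · 2
3 · 3 · 1 · 3 · 1
1 · 3 · 2 · 1 · 3
0 · 0 · 1 · 0 · 2
0 · 1 · 0 · 1 · 1
t=2: 2 · 3 · 1 · 3 · 0
1 · 1 · 1 · 0 · 3
3 · 3 · 1 · 3 · 1
1 · 3 · 2 · 1 · 3
0 · 0 · 1 · 0 · 2
0 · 1 · 0 · 1 · 1
t=3: 2 · 3 · 1 · 3 · 1
1 · 1 · 1 · 1 · 0
3 · 3 · 1 · 3 · 2
1 · 3 · 2 · 1 · 3
0 · 0 · 1 · 0 · 2
0 · 1 · 0 · 1 · 1
t=4: 2 · 3 · 1 · 3 · 1
1 · 1 · 1 · 1 · 1
3 · 3 · 1 · 3 · 2
1 · 3 · 2 · 1 · 3
0 · 0 · 1 · 0 · 2
0 · 1 · 0 · 1 · 1
t=5: 2 · 3 · 1 · 3 · 1
1 · 1 · 1 · 1 · 2
3 · 3 · 1 · 3 · 2
1 · 3 · 2 · 1 · 3
0 · 0 · 1 · 0 · 2
0 · 1 · 0 · 1 · 1
t=6: 2 · 3 · 1 · 3 · 1
1 · 1 · 1 · 1 · 3
3 · 3 · 1 · 3 · 2
1 · 3 · 2 · 1 · 3
0 · 0 · 1 · 0 · 2
0 · 1 · 0 · 1 · 1
t=7: 2 · 3 · 1 · 3 · 2
1 · 1 · 1 · 2 · 0
3 · 3 · 1 · 3 · 3
1 · 3 · 2 · 1 · 3
0 · 0 · 1 · 0 · 2
0 · 1 · 0 · 1 · 1
t=8: 2 · 3 · 1 · 3 · 2
1 · 1 · 1 · 2 · 1
3 · 3 · 1 · 3 · 3
1 · 3 · 2 · 1 · 3
0 · 0 · 1 · 0 · 2
0 · 1 · 0 · 1 · 1

2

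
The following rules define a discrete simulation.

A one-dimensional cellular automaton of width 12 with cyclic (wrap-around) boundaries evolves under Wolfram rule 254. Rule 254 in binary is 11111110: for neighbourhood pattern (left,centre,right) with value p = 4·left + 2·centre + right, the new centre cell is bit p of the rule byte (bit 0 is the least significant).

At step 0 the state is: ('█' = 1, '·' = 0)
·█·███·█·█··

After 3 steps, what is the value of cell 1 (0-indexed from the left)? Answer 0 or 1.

[0] ·█·███·█·█··
[1] ███████████·
[2] ████████████
[3] ████████████

1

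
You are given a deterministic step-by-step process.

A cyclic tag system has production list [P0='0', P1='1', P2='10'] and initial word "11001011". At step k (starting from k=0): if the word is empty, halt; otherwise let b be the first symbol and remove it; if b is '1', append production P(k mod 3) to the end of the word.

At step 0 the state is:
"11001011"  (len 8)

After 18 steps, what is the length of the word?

1

gen 0: "11001011"  (len 8)
gen 1: "10010110"  (len 8)
gen 2: "00101101"  (len 8)
gen 3: "0101101"  (len 7)
gen 4: "101101"  (len 6)
gen 5: "011011"  (len 6)
gen 6: "11011"  (len 5)
gen 7: "10110"  (len 5)
gen 8: "01101"  (len 5)
gen 9: "1101"  (len 4)
gen 10: "1010"  (len 4)
gen 11: "0101"  (len 4)
gen 12: "101"  (len 3)
gen 13: "010"  (len 3)
gen 14: "10"  (len 2)
gen 15: "010"  (len 3)
gen 16: "10"  (len 2)
gen 17: "01"  (len 2)
gen 18: "1"  (len 1)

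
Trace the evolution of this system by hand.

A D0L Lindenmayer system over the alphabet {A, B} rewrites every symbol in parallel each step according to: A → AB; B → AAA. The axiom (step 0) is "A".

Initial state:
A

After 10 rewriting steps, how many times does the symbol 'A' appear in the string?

2683

k=0  A
k=1  AB
k=2  ABAAA
k=3  ABAAAABABAB
k=4  ABAAAABABABABAAAABAAAABAAA
k=5  ABAAAABABABABAAAABAAAABAAAABAAAABABABABAAAABABABABAAAABABAB
k=6  ABAAAABABABABAAAABAAAABAAAABAAAABABABABAAAABABABABAAAABABA…AABAAAABAAAABABABABAAAABAAAABAAAABAAAABABABABAAAABAAAABAAA  (len 137)
k=7  ABAAAABABABABAAAABAAAABAAAABAAAABABABABAAAABABABABAAAABABA…BAAAABABABABAAAABAAAABAAAABAAAABABABABAAAABABABABAAAABABAB  (len 314)
k=8  ABAAAABABABABAAAABAAAABAAAABAAAABABABABAAAABABABABAAAABABA…AABAAAABAAAABABABABAAAABAAAABAAAABAAAABABABABAAAABAAAABAAA  (len 725)
k=9  ABAAAABABABABAAAABAAAABAAAABAAAABABABABAAAABABABABAAAABABA…BAAAABABABABAAAABAAAABAAAABAAAABABABABAAAABABABABAAAABABAB  (len 1667)
k=10  ABAAAABABABABAAAABAAAABAAAABAAAABABABABAAAABABABABAAAABABA…AABAAAABAAAABABABABAAAABAAAABAAAABAAAABABABABAAAABAAAABAAA  (len 3842)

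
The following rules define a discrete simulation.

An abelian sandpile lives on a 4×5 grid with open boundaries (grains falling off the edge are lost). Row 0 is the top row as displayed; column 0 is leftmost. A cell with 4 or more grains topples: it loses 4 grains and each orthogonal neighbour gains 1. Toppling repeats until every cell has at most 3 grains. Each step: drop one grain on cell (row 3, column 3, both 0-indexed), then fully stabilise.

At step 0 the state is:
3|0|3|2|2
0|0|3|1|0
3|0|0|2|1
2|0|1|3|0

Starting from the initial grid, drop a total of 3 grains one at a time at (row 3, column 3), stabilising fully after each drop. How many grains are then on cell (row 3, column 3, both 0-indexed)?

2

[0] 3|0|3|2|2
0|0|3|1|0
3|0|0|2|1
2|0|1|3|0
[1] 3|0|3|2|2
0|0|3|1|0
3|0|0|3|1
2|0|2|0|1
[2] 3|0|3|2|2
0|0|3|1|0
3|0|0|3|1
2|0|2|1|1
[3] 3|0|3|2|2
0|0|3|1|0
3|0|0|3|1
2|0|2|2|1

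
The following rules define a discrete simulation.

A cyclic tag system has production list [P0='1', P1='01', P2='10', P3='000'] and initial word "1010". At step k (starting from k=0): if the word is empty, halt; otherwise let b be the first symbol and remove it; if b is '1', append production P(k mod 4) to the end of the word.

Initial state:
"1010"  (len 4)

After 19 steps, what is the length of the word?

1

gen 0: "1010"  (len 4)
gen 1: "0101"  (len 4)
gen 2: "101"  (len 3)
gen 3: "0110"  (len 4)
gen 4: "110"  (len 3)
gen 5: "101"  (len 3)
gen 6: "0101"  (len 4)
gen 7: "101"  (len 3)
gen 8: "01000"  (len 5)
gen 9: "1000"  (len 4)
gen 10: "00001"  (len 5)
gen 11: "0001"  (len 4)
gen 12: "001"  (len 3)
gen 13: "01"  (len 2)
gen 14: "1"  (len 1)
gen 15: "10"  (len 2)
gen 16: "0000"  (len 4)
gen 17: "000"  (len 3)
gen 18: "00"  (len 2)
gen 19: "0"  (len 1)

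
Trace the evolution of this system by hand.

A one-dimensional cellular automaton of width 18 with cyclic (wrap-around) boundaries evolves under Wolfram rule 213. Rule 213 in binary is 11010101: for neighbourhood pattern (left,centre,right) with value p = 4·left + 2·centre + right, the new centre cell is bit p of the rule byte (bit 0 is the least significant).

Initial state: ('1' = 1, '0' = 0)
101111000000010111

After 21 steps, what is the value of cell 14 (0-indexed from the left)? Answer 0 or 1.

1

k=0  101111000000010111
k=1  100111111111010011
k=2  110011111111011001
k=3  111001111111001100
k=4  011100111111100110
k=5  001110011111110011
k=6  100111001111111001
k=7  110011100111111100
k=8  011001110011111110
k=9  001100111001111111
k=10  100110011100111111
k=11  110011001110011111
k=12  111001100111001111
k=13  111100110011100111
k=14  111110011001110011
k=15  111111001100111001
k=16  111111100110011100
k=17  011111110011001110
k=18  001111111001100111
k=19  100111111100110011
k=20  110011111110011001
k=21  111001111111001100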